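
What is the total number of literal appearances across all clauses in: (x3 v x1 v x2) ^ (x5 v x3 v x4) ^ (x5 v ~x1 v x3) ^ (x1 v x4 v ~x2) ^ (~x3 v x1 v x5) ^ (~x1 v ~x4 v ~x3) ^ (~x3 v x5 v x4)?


Clause lengths: 3, 3, 3, 3, 3, 3, 3.
Sum = 3 + 3 + 3 + 3 + 3 + 3 + 3 = 21.

21


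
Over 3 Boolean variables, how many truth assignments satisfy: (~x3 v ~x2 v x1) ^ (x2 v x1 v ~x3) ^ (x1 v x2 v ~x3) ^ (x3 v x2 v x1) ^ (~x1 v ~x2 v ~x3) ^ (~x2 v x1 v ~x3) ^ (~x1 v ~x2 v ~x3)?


Enumerate all 8 truth assignments over 3 variables.
Test each against every clause.
Satisfying assignments found: 4.

4


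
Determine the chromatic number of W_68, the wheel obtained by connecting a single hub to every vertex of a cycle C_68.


W_68 consists of the cycle C_68 together with a hub vertex adjacent to every cycle vertex.
The cycle C_68 needs 2 colors (even cycle -> 2).
The hub is adjacent to every cycle vertex, so it must receive a new color distinct from all of them.
Chromatic number = 2 + 1 = 3.

3


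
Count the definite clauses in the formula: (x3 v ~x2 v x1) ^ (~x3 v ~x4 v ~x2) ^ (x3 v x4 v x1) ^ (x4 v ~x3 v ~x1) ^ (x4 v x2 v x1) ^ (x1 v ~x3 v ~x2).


A definite clause has exactly one positive literal.
Clause 1: 2 positive -> not definite
Clause 2: 0 positive -> not definite
Clause 3: 3 positive -> not definite
Clause 4: 1 positive -> definite
Clause 5: 3 positive -> not definite
Clause 6: 1 positive -> definite
Definite clause count = 2.

2


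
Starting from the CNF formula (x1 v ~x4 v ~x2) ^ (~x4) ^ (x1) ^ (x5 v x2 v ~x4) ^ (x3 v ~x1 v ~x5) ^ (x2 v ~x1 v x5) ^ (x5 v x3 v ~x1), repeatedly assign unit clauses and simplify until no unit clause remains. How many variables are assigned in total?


Unit propagation repeatedly assigns the literal in any unit clause, then simplifies.
Assignments in order: x4 = F, x1 = T.
No further unit clauses remain.
Total variables assigned = 2.

2


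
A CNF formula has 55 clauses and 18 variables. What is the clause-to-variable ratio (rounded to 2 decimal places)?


Clause-to-variable ratio = clauses / variables.
55 / 18 = 3.06.

3.06


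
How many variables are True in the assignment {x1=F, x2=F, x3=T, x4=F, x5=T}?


The weight is the number of variables assigned True.
True variables: x3, x5.
Weight = 2.

2


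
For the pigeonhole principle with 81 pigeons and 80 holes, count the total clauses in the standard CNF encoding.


The PHP encoding has two parts:
1) At-least-one-hole clauses: 81 (one per pigeon, each with 80 literals).
2) At-most-one-pigeon-per-hole clauses: 80 holes * C(81,2) = 80 * 3240 = 259200.
Total clauses = 81 + 259200 = 259281.

259281


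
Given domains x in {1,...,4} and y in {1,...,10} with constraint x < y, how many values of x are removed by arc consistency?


For the constraint x < y, x needs a supporting value in y's domain.
x can be at most 9 (one less than y's maximum).
Valid x values from domain: 4 out of 4.
Pruned = 4 - 4 = 0.

0


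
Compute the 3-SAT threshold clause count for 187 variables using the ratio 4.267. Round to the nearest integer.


The 3-SAT phase transition occurs at approximately 4.267 clauses per variable.
m = 4.267 * 187 = 797.929.
Rounded to nearest integer: 798.

798


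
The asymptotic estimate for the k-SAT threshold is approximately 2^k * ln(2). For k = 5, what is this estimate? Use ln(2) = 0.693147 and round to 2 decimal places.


Using the asymptotic formula: threshold ~ 2^k * ln(2).
2^5 = 32.
32 * 0.693147 = 22.18.

22.18


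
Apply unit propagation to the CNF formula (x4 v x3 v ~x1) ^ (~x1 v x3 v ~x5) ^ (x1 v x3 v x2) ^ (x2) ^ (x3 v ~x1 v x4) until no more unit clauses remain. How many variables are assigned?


Unit propagation repeatedly assigns the literal in any unit clause, then simplifies.
Assignments in order: x2 = T.
No further unit clauses remain.
Total variables assigned = 1.

1


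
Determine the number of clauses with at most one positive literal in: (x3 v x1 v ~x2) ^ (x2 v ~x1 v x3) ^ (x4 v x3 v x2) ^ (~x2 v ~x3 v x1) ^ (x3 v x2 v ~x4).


A Horn clause has at most one positive literal.
Clause 1: 2 positive lit(s) -> not Horn
Clause 2: 2 positive lit(s) -> not Horn
Clause 3: 3 positive lit(s) -> not Horn
Clause 4: 1 positive lit(s) -> Horn
Clause 5: 2 positive lit(s) -> not Horn
Total Horn clauses = 1.

1


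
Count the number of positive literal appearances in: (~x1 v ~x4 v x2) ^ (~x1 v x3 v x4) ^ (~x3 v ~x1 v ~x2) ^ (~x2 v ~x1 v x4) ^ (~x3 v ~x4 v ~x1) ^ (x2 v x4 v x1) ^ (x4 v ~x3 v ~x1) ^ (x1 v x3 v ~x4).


Scan each clause for unnegated literals.
Clause 1: 1 positive; Clause 2: 2 positive; Clause 3: 0 positive; Clause 4: 1 positive; Clause 5: 0 positive; Clause 6: 3 positive; Clause 7: 1 positive; Clause 8: 2 positive.
Total positive literal occurrences = 10.

10


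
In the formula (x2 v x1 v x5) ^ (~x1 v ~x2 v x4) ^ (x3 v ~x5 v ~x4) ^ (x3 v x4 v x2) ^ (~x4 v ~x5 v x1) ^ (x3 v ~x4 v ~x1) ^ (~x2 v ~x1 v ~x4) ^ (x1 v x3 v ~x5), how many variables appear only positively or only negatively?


A pure literal appears in only one polarity across all clauses.
Pure literals: x3 (positive only).
Count = 1.

1


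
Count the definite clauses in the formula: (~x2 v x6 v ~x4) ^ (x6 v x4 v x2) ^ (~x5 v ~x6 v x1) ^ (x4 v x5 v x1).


A definite clause has exactly one positive literal.
Clause 1: 1 positive -> definite
Clause 2: 3 positive -> not definite
Clause 3: 1 positive -> definite
Clause 4: 3 positive -> not definite
Definite clause count = 2.

2


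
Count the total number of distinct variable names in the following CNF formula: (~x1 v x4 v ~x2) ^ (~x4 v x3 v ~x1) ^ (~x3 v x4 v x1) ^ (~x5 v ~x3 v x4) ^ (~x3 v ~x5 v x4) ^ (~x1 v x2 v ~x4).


Identify each distinct variable in the formula.
Variables found: x1, x2, x3, x4, x5.
Total distinct variables = 5.

5


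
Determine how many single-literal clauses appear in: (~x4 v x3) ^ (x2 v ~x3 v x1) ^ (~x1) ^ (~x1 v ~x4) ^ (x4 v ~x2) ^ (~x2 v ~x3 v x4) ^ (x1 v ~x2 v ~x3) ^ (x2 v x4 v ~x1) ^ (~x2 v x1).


A unit clause contains exactly one literal.
Unit clauses found: (~x1).
Count = 1.

1


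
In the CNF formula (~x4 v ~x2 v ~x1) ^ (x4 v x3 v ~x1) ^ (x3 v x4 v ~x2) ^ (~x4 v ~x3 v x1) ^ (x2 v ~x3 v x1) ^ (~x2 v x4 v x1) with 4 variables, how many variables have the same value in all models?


Find all satisfying assignments: 7 model(s).
Check which variables have the same value in every model.
No variable is fixed across all models.
Backbone size = 0.

0


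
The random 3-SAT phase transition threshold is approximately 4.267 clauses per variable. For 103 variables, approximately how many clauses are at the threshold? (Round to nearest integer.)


The 3-SAT phase transition occurs at approximately 4.267 clauses per variable.
m = 4.267 * 103 = 439.501.
Rounded to nearest integer: 440.

440


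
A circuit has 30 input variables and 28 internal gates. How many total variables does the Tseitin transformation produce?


The Tseitin transformation introduces one auxiliary variable per gate.
Total variables = inputs + gates = 30 + 28 = 58.

58


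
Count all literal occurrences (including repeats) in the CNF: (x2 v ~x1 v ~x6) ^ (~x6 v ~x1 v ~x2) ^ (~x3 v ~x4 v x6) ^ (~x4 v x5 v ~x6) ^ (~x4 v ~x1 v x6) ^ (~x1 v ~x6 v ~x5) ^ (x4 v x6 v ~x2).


Clause lengths: 3, 3, 3, 3, 3, 3, 3.
Sum = 3 + 3 + 3 + 3 + 3 + 3 + 3 = 21.

21


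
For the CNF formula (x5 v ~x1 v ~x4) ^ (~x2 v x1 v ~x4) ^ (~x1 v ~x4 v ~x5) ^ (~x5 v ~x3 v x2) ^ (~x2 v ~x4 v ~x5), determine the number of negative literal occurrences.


Scan each clause for negated literals.
Clause 1: 2 negative; Clause 2: 2 negative; Clause 3: 3 negative; Clause 4: 2 negative; Clause 5: 3 negative.
Total negative literal occurrences = 12.

12


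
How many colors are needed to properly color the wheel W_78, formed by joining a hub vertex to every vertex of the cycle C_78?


W_78 consists of the cycle C_78 together with a hub vertex adjacent to every cycle vertex.
The cycle C_78 needs 2 colors (even cycle -> 2).
The hub is adjacent to every cycle vertex, so it must receive a new color distinct from all of them.
Chromatic number = 2 + 1 = 3.

3


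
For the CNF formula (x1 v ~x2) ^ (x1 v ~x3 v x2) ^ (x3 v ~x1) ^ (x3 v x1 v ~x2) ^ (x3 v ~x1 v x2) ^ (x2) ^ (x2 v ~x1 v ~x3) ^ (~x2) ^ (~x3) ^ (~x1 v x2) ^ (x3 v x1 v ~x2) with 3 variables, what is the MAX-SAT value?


Enumerate all 8 truth assignments.
For each, count how many of the 11 clauses are satisfied.
The formula is not fully satisfiable, so the maximum is below 11.
Maximum simultaneously satisfiable clauses = 10.

10


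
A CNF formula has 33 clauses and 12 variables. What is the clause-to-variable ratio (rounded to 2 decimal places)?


Clause-to-variable ratio = clauses / variables.
33 / 12 = 2.75.

2.75


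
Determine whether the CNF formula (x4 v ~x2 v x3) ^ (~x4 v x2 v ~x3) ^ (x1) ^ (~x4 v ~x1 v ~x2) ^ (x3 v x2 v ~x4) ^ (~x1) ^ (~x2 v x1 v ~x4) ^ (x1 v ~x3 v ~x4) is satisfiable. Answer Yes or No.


Check all 16 possible truth assignments.
Number of satisfying assignments found: 0.
The formula is unsatisfiable.

No


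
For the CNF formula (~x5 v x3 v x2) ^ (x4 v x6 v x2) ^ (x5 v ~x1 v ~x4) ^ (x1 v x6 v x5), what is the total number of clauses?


Each group enclosed in parentheses joined by ^ is one clause.
Counting the conjuncts: 4 clauses.

4


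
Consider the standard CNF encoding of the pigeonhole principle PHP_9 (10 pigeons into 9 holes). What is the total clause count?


The PHP encoding has two parts:
1) At-least-one-hole clauses: 10 (one per pigeon, each with 9 literals).
2) At-most-one-pigeon-per-hole clauses: 9 holes * C(10,2) = 9 * 45 = 405.
Total clauses = 10 + 405 = 415.

415


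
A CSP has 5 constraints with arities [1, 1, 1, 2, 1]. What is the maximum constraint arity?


The arities are: 1, 1, 1, 2, 1.
Scan for the maximum value.
Maximum arity = 2.

2


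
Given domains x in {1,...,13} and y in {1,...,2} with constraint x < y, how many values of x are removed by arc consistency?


For the constraint x < y, x needs a supporting value in y's domain.
x can be at most 1 (one less than y's maximum).
Valid x values from domain: 1 out of 13.
Pruned = 13 - 1 = 12.

12


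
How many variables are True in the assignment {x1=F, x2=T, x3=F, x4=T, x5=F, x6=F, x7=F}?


The weight is the number of variables assigned True.
True variables: x2, x4.
Weight = 2.

2


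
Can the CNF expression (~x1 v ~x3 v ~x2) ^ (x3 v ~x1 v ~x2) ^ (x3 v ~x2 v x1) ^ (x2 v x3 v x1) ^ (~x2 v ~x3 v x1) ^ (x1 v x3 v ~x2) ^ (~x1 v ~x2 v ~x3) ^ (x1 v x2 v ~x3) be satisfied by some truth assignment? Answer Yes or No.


Check all 8 possible truth assignments.
Number of satisfying assignments found: 2.
The formula is satisfiable.

Yes


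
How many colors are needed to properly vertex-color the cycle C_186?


A cycle on an even number of vertices is bipartite: alternate two colors around the cycle.
Since 186 is even, two colors suffice, and at least two are needed because the graph has edges.
Chromatic number = 2.

2


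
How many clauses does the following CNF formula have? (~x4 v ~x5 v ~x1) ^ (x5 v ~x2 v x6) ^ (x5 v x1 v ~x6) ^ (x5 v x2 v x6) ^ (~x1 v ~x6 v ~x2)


Each group enclosed in parentheses joined by ^ is one clause.
Counting the conjuncts: 5 clauses.

5


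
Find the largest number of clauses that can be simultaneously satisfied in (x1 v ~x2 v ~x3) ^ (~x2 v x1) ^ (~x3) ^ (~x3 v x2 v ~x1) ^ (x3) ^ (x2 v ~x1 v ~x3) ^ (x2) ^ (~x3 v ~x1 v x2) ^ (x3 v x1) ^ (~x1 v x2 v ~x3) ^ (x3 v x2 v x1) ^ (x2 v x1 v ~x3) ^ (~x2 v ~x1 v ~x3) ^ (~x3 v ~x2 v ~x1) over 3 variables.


Enumerate all 8 truth assignments.
For each, count how many of the 14 clauses are satisfied.
The formula is not fully satisfiable, so the maximum is below 14.
Maximum simultaneously satisfiable clauses = 13.

13


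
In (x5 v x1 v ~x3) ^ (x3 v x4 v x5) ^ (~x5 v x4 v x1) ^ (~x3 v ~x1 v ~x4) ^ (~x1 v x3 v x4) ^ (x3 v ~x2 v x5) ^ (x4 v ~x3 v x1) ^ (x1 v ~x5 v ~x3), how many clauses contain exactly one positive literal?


A definite clause has exactly one positive literal.
Clause 1: 2 positive -> not definite
Clause 2: 3 positive -> not definite
Clause 3: 2 positive -> not definite
Clause 4: 0 positive -> not definite
Clause 5: 2 positive -> not definite
Clause 6: 2 positive -> not definite
Clause 7: 2 positive -> not definite
Clause 8: 1 positive -> definite
Definite clause count = 1.

1


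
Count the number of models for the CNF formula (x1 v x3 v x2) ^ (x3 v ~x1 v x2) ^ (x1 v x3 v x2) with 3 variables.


Enumerate all 8 truth assignments over 3 variables.
Test each against every clause.
Satisfying assignments found: 6.

6


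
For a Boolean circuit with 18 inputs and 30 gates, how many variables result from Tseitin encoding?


The Tseitin transformation introduces one auxiliary variable per gate.
Total variables = inputs + gates = 18 + 30 = 48.

48


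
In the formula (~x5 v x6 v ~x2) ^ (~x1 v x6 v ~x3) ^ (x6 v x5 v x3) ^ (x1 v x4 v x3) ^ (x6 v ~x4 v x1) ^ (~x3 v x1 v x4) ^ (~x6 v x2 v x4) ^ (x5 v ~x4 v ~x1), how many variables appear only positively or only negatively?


A pure literal appears in only one polarity across all clauses.
No pure literals found.
Count = 0.

0


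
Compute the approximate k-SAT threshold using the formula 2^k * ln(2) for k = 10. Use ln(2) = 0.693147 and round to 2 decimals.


Using the asymptotic formula: threshold ~ 2^k * ln(2).
2^10 = 1024.
1024 * 0.693147 = 709.78.

709.78


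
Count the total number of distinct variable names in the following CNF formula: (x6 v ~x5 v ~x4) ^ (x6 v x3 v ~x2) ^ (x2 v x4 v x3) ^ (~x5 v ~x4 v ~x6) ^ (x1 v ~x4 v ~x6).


Identify each distinct variable in the formula.
Variables found: x1, x2, x3, x4, x5, x6.
Total distinct variables = 6.

6


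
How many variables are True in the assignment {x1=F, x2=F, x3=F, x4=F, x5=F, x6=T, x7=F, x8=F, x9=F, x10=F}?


The weight is the number of variables assigned True.
True variables: x6.
Weight = 1.

1


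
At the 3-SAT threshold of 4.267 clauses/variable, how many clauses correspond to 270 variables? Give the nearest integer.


The 3-SAT phase transition occurs at approximately 4.267 clauses per variable.
m = 4.267 * 270 = 1152.09.
Rounded to nearest integer: 1152.

1152


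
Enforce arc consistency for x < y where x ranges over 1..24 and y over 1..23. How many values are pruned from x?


For the constraint x < y, x needs a supporting value in y's domain.
x can be at most 22 (one less than y's maximum).
Valid x values from domain: 22 out of 24.
Pruned = 24 - 22 = 2.

2


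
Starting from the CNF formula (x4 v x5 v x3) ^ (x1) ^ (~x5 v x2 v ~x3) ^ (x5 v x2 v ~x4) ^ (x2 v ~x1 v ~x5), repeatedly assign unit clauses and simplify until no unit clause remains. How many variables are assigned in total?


Unit propagation repeatedly assigns the literal in any unit clause, then simplifies.
Assignments in order: x1 = T.
No further unit clauses remain.
Total variables assigned = 1.

1


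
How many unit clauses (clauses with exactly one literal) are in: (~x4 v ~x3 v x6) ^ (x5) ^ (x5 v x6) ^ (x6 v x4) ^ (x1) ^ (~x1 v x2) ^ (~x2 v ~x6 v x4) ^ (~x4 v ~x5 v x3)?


A unit clause contains exactly one literal.
Unit clauses found: (x5), (x1).
Count = 2.

2


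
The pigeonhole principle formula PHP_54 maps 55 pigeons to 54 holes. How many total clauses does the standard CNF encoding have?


The PHP encoding has two parts:
1) At-least-one-hole clauses: 55 (one per pigeon, each with 54 literals).
2) At-most-one-pigeon-per-hole clauses: 54 holes * C(55,2) = 54 * 1485 = 80190.
Total clauses = 55 + 80190 = 80245.

80245


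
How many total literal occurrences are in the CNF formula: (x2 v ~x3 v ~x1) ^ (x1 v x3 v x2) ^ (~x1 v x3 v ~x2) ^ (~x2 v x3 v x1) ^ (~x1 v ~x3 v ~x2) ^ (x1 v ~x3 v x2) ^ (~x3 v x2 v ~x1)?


Clause lengths: 3, 3, 3, 3, 3, 3, 3.
Sum = 3 + 3 + 3 + 3 + 3 + 3 + 3 = 21.

21


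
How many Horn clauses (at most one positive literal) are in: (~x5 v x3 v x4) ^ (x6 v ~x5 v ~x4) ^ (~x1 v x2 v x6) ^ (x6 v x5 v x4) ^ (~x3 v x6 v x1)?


A Horn clause has at most one positive literal.
Clause 1: 2 positive lit(s) -> not Horn
Clause 2: 1 positive lit(s) -> Horn
Clause 3: 2 positive lit(s) -> not Horn
Clause 4: 3 positive lit(s) -> not Horn
Clause 5: 2 positive lit(s) -> not Horn
Total Horn clauses = 1.

1


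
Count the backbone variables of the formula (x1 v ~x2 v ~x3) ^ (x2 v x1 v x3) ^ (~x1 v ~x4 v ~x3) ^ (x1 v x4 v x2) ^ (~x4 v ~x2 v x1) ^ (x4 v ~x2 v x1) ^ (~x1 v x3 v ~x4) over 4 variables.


Find all satisfying assignments: 5 model(s).
Check which variables have the same value in every model.
No variable is fixed across all models.
Backbone size = 0.

0


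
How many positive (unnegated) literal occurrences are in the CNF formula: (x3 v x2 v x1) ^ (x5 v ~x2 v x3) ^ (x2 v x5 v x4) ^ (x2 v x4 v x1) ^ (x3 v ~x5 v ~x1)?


Scan each clause for unnegated literals.
Clause 1: 3 positive; Clause 2: 2 positive; Clause 3: 3 positive; Clause 4: 3 positive; Clause 5: 1 positive.
Total positive literal occurrences = 12.

12


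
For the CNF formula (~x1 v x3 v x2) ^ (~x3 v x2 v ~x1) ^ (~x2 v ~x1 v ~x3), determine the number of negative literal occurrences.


Scan each clause for negated literals.
Clause 1: 1 negative; Clause 2: 2 negative; Clause 3: 3 negative.
Total negative literal occurrences = 6.

6


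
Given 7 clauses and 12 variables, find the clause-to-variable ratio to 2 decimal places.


Clause-to-variable ratio = clauses / variables.
7 / 12 = 0.58.

0.58


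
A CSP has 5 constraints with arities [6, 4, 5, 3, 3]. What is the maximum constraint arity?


The arities are: 6, 4, 5, 3, 3.
Scan for the maximum value.
Maximum arity = 6.

6


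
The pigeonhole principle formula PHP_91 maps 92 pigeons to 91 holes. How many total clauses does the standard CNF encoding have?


The PHP encoding has two parts:
1) At-least-one-hole clauses: 92 (one per pigeon, each with 91 literals).
2) At-most-one-pigeon-per-hole clauses: 91 holes * C(92,2) = 91 * 4186 = 380926.
Total clauses = 92 + 380926 = 381018.

381018


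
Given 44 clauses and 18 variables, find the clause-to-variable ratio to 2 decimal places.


Clause-to-variable ratio = clauses / variables.
44 / 18 = 2.44.

2.44


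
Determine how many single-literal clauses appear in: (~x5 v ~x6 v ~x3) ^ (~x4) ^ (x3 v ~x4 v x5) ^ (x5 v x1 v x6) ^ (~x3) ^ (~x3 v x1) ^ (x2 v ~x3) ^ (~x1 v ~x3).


A unit clause contains exactly one literal.
Unit clauses found: (~x4), (~x3).
Count = 2.

2


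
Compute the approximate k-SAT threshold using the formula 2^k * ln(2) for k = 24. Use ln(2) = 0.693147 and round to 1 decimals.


Using the asymptotic formula: threshold ~ 2^k * ln(2).
2^24 = 16777216.
16777216 * 0.693147 = 11629076.9.

11629076.9


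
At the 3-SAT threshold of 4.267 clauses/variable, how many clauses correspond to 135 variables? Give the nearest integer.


The 3-SAT phase transition occurs at approximately 4.267 clauses per variable.
m = 4.267 * 135 = 576.045.
Rounded to nearest integer: 576.

576


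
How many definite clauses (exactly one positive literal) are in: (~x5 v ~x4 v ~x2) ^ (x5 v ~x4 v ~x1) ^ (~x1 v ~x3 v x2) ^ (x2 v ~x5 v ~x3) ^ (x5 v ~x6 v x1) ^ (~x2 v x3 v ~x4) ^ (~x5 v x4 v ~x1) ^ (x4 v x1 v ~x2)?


A definite clause has exactly one positive literal.
Clause 1: 0 positive -> not definite
Clause 2: 1 positive -> definite
Clause 3: 1 positive -> definite
Clause 4: 1 positive -> definite
Clause 5: 2 positive -> not definite
Clause 6: 1 positive -> definite
Clause 7: 1 positive -> definite
Clause 8: 2 positive -> not definite
Definite clause count = 5.

5


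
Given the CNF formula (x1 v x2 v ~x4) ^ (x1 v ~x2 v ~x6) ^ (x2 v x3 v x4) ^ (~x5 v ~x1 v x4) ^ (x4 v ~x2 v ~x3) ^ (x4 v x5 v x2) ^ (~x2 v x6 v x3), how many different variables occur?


Identify each distinct variable in the formula.
Variables found: x1, x2, x3, x4, x5, x6.
Total distinct variables = 6.

6


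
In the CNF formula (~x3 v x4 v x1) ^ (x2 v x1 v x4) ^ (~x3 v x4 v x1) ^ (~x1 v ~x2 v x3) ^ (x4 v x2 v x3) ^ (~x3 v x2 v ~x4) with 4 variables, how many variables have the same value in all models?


Find all satisfying assignments: 8 model(s).
Check which variables have the same value in every model.
No variable is fixed across all models.
Backbone size = 0.

0


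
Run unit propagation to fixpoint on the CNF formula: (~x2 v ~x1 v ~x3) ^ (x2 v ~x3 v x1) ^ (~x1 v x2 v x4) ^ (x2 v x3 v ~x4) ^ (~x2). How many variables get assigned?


Unit propagation repeatedly assigns the literal in any unit clause, then simplifies.
Assignments in order: x2 = F.
No further unit clauses remain.
Total variables assigned = 1.

1


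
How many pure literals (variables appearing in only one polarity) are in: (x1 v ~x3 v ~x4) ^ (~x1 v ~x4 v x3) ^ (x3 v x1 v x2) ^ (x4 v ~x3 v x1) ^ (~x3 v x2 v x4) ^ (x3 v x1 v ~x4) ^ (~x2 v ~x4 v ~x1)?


A pure literal appears in only one polarity across all clauses.
No pure literals found.
Count = 0.

0


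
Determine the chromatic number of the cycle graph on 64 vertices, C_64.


A cycle on an even number of vertices is bipartite: alternate two colors around the cycle.
Since 64 is even, two colors suffice, and at least two are needed because the graph has edges.
Chromatic number = 2.

2


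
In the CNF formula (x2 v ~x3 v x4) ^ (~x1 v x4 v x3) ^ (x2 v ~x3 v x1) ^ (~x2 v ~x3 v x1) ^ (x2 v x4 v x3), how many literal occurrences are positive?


Scan each clause for unnegated literals.
Clause 1: 2 positive; Clause 2: 2 positive; Clause 3: 2 positive; Clause 4: 1 positive; Clause 5: 3 positive.
Total positive literal occurrences = 10.

10


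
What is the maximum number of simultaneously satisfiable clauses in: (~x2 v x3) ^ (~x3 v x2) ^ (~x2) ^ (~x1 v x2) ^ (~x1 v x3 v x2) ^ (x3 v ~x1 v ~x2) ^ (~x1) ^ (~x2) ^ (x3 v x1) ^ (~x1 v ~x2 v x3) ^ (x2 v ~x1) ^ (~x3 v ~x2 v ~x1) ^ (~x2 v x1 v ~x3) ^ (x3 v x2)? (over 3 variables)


Enumerate all 8 truth assignments.
For each, count how many of the 14 clauses are satisfied.
The formula is not fully satisfiable, so the maximum is below 14.
Maximum simultaneously satisfiable clauses = 13.

13


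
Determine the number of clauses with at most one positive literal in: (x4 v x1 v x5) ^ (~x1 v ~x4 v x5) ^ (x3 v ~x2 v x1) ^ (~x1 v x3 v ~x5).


A Horn clause has at most one positive literal.
Clause 1: 3 positive lit(s) -> not Horn
Clause 2: 1 positive lit(s) -> Horn
Clause 3: 2 positive lit(s) -> not Horn
Clause 4: 1 positive lit(s) -> Horn
Total Horn clauses = 2.

2


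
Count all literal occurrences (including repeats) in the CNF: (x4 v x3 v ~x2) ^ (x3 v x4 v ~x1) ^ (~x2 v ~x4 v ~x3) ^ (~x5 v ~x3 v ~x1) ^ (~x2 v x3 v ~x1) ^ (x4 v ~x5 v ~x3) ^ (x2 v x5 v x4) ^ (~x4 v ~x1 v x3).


Clause lengths: 3, 3, 3, 3, 3, 3, 3, 3.
Sum = 3 + 3 + 3 + 3 + 3 + 3 + 3 + 3 = 24.

24


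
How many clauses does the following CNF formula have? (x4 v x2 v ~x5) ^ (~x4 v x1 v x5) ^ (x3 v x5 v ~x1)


Each group enclosed in parentheses joined by ^ is one clause.
Counting the conjuncts: 3 clauses.

3


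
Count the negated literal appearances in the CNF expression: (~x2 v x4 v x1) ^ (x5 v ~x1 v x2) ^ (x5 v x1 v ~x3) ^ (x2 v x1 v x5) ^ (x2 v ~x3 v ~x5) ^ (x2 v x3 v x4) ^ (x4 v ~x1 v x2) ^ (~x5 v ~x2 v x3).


Scan each clause for negated literals.
Clause 1: 1 negative; Clause 2: 1 negative; Clause 3: 1 negative; Clause 4: 0 negative; Clause 5: 2 negative; Clause 6: 0 negative; Clause 7: 1 negative; Clause 8: 2 negative.
Total negative literal occurrences = 8.

8


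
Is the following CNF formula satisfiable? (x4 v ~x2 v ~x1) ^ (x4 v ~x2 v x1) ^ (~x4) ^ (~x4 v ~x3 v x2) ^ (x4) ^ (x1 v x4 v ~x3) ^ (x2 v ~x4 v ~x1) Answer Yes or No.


Check all 16 possible truth assignments.
Number of satisfying assignments found: 0.
The formula is unsatisfiable.

No


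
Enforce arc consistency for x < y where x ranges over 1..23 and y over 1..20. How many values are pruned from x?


For the constraint x < y, x needs a supporting value in y's domain.
x can be at most 19 (one less than y's maximum).
Valid x values from domain: 19 out of 23.
Pruned = 23 - 19 = 4.

4


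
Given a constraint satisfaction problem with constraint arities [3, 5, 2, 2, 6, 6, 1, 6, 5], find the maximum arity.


The arities are: 3, 5, 2, 2, 6, 6, 1, 6, 5.
Scan for the maximum value.
Maximum arity = 6.

6


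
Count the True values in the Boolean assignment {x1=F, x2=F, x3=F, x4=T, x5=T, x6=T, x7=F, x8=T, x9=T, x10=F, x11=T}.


The weight is the number of variables assigned True.
True variables: x4, x5, x6, x8, x9, x11.
Weight = 6.

6


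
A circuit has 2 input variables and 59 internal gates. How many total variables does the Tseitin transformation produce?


The Tseitin transformation introduces one auxiliary variable per gate.
Total variables = inputs + gates = 2 + 59 = 61.

61


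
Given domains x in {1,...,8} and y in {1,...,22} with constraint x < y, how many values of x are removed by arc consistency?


For the constraint x < y, x needs a supporting value in y's domain.
x can be at most 21 (one less than y's maximum).
Valid x values from domain: 8 out of 8.
Pruned = 8 - 8 = 0.

0


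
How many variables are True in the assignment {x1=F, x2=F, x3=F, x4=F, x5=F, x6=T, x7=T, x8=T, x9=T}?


The weight is the number of variables assigned True.
True variables: x6, x7, x8, x9.
Weight = 4.

4


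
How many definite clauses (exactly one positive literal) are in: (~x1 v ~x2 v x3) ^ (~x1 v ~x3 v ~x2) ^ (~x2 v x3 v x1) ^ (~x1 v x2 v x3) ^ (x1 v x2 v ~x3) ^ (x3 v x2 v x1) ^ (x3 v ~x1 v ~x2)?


A definite clause has exactly one positive literal.
Clause 1: 1 positive -> definite
Clause 2: 0 positive -> not definite
Clause 3: 2 positive -> not definite
Clause 4: 2 positive -> not definite
Clause 5: 2 positive -> not definite
Clause 6: 3 positive -> not definite
Clause 7: 1 positive -> definite
Definite clause count = 2.

2


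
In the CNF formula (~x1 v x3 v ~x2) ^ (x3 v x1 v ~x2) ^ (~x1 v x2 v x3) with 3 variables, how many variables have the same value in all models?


Find all satisfying assignments: 5 model(s).
Check which variables have the same value in every model.
No variable is fixed across all models.
Backbone size = 0.

0


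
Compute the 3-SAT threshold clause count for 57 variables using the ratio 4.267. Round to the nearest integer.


The 3-SAT phase transition occurs at approximately 4.267 clauses per variable.
m = 4.267 * 57 = 243.219.
Rounded to nearest integer: 243.

243


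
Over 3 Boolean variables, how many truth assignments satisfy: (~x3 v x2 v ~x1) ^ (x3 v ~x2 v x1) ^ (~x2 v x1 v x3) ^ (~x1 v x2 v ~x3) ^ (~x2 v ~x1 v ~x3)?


Enumerate all 8 truth assignments over 3 variables.
Test each against every clause.
Satisfying assignments found: 5.

5


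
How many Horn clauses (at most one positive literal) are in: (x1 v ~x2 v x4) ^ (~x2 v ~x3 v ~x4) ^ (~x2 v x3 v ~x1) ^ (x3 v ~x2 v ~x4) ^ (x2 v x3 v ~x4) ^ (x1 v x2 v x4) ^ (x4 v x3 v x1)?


A Horn clause has at most one positive literal.
Clause 1: 2 positive lit(s) -> not Horn
Clause 2: 0 positive lit(s) -> Horn
Clause 3: 1 positive lit(s) -> Horn
Clause 4: 1 positive lit(s) -> Horn
Clause 5: 2 positive lit(s) -> not Horn
Clause 6: 3 positive lit(s) -> not Horn
Clause 7: 3 positive lit(s) -> not Horn
Total Horn clauses = 3.

3


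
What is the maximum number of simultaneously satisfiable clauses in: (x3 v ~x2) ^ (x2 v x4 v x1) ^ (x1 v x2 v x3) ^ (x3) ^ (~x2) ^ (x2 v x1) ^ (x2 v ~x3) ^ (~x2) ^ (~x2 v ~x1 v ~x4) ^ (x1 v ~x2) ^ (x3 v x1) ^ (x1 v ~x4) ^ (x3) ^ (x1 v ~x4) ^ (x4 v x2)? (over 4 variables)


Enumerate all 16 truth assignments.
For each, count how many of the 15 clauses are satisfied.
The formula is not fully satisfiable, so the maximum is below 15.
Maximum simultaneously satisfiable clauses = 14.

14


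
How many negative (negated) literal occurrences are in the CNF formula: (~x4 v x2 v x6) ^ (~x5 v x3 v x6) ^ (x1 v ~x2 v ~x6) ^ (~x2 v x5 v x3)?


Scan each clause for negated literals.
Clause 1: 1 negative; Clause 2: 1 negative; Clause 3: 2 negative; Clause 4: 1 negative.
Total negative literal occurrences = 5.

5


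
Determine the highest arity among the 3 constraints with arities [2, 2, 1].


The arities are: 2, 2, 1.
Scan for the maximum value.
Maximum arity = 2.

2


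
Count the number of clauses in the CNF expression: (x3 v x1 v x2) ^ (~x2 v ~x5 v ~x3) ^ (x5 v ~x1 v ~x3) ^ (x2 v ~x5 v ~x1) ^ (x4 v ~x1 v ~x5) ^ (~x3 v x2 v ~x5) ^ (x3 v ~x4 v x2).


Each group enclosed in parentheses joined by ^ is one clause.
Counting the conjuncts: 7 clauses.

7


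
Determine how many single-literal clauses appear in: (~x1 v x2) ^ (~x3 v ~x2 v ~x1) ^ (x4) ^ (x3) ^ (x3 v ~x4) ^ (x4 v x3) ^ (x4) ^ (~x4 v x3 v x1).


A unit clause contains exactly one literal.
Unit clauses found: (x4), (x3), (x4).
Count = 3.

3


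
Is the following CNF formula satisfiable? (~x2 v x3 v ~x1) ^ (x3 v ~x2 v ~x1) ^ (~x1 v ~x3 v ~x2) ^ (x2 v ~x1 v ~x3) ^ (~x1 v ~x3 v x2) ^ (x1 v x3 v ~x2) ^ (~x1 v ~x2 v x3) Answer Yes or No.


Check all 8 possible truth assignments.
Number of satisfying assignments found: 4.
The formula is satisfiable.

Yes


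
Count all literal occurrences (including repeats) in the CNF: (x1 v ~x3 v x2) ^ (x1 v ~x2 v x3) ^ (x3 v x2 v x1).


Clause lengths: 3, 3, 3.
Sum = 3 + 3 + 3 = 9.

9


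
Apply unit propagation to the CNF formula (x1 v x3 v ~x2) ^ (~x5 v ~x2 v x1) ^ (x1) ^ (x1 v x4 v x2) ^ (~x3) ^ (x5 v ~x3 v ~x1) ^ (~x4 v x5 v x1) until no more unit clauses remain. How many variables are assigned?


Unit propagation repeatedly assigns the literal in any unit clause, then simplifies.
Assignments in order: x1 = T, x3 = F.
No further unit clauses remain.
Total variables assigned = 2.

2


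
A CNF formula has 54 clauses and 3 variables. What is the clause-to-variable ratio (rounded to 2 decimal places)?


Clause-to-variable ratio = clauses / variables.
54 / 3 = 18.0.

18.0


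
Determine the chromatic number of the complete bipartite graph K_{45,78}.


K_{45,78} is bipartite by definition: the two parts are independent sets, with every edge crossing between them.
Color all vertices in one part with color 1 and all vertices in the other part with color 2.
Since the graph has at least one edge, one color does not suffice.
Chromatic number = 2.

2


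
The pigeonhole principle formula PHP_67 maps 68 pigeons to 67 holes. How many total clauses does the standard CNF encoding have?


The PHP encoding has two parts:
1) At-least-one-hole clauses: 68 (one per pigeon, each with 67 literals).
2) At-most-one-pigeon-per-hole clauses: 67 holes * C(68,2) = 67 * 2278 = 152626.
Total clauses = 68 + 152626 = 152694.

152694


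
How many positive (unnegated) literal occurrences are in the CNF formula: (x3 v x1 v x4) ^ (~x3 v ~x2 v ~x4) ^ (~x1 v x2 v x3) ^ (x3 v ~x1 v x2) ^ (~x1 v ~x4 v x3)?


Scan each clause for unnegated literals.
Clause 1: 3 positive; Clause 2: 0 positive; Clause 3: 2 positive; Clause 4: 2 positive; Clause 5: 1 positive.
Total positive literal occurrences = 8.

8


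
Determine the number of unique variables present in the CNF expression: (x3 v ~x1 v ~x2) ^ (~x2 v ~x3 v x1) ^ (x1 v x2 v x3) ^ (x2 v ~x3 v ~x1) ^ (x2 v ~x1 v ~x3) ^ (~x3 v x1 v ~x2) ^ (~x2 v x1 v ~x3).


Identify each distinct variable in the formula.
Variables found: x1, x2, x3.
Total distinct variables = 3.

3


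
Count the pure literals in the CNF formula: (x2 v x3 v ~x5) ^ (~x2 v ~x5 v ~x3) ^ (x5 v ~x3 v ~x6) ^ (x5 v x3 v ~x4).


A pure literal appears in only one polarity across all clauses.
Pure literals: x4 (negative only), x6 (negative only).
Count = 2.

2


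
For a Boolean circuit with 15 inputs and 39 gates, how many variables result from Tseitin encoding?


The Tseitin transformation introduces one auxiliary variable per gate.
Total variables = inputs + gates = 15 + 39 = 54.

54


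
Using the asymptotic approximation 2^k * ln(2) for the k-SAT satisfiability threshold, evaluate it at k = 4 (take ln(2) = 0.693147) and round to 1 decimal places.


Using the asymptotic formula: threshold ~ 2^k * ln(2).
2^4 = 16.
16 * 0.693147 = 11.1.

11.1


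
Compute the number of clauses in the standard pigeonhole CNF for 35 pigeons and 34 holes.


The PHP encoding has two parts:
1) At-least-one-hole clauses: 35 (one per pigeon, each with 34 literals).
2) At-most-one-pigeon-per-hole clauses: 34 holes * C(35,2) = 34 * 595 = 20230.
Total clauses = 35 + 20230 = 20265.

20265


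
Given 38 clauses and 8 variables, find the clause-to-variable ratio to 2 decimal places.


Clause-to-variable ratio = clauses / variables.
38 / 8 = 4.75.

4.75


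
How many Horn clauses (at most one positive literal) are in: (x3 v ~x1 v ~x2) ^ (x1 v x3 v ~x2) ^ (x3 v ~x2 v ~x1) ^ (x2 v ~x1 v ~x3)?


A Horn clause has at most one positive literal.
Clause 1: 1 positive lit(s) -> Horn
Clause 2: 2 positive lit(s) -> not Horn
Clause 3: 1 positive lit(s) -> Horn
Clause 4: 1 positive lit(s) -> Horn
Total Horn clauses = 3.

3


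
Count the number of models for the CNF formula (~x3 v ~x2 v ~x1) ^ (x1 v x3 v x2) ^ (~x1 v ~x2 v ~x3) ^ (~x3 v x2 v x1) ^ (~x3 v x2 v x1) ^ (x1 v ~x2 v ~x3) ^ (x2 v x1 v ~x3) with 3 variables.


Enumerate all 8 truth assignments over 3 variables.
Test each against every clause.
Satisfying assignments found: 4.

4


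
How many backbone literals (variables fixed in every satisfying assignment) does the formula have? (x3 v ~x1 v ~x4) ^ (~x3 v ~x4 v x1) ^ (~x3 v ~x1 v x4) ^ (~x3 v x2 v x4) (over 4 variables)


Find all satisfying assignments: 9 model(s).
Check which variables have the same value in every model.
No variable is fixed across all models.
Backbone size = 0.

0


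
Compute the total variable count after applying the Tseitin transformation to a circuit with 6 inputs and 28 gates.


The Tseitin transformation introduces one auxiliary variable per gate.
Total variables = inputs + gates = 6 + 28 = 34.

34


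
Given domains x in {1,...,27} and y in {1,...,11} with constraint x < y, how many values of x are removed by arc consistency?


For the constraint x < y, x needs a supporting value in y's domain.
x can be at most 10 (one less than y's maximum).
Valid x values from domain: 10 out of 27.
Pruned = 27 - 10 = 17.

17


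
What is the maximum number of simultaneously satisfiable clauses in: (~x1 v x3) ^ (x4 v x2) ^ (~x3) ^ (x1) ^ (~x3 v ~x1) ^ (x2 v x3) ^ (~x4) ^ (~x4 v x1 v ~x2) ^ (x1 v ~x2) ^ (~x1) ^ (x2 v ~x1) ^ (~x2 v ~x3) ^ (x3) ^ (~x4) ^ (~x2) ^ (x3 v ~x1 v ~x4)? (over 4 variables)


Enumerate all 16 truth assignments.
For each, count how many of the 16 clauses are satisfied.
The formula is not fully satisfiable, so the maximum is below 16.
Maximum simultaneously satisfiable clauses = 13.

13


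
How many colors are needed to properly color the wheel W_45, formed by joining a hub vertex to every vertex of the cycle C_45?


W_45 consists of the cycle C_45 together with a hub vertex adjacent to every cycle vertex.
The cycle C_45 needs 3 colors (odd cycle -> 3).
The hub is adjacent to every cycle vertex, so it must receive a new color distinct from all of them.
Chromatic number = 3 + 1 = 4.

4


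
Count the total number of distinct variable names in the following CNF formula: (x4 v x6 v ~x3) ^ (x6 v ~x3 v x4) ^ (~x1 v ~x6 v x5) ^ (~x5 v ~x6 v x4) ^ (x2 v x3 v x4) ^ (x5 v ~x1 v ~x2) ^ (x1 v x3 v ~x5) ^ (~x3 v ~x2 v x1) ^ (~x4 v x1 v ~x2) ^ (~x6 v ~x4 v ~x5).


Identify each distinct variable in the formula.
Variables found: x1, x2, x3, x4, x5, x6.
Total distinct variables = 6.

6


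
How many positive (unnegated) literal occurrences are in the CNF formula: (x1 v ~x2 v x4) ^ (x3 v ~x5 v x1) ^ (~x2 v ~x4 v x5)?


Scan each clause for unnegated literals.
Clause 1: 2 positive; Clause 2: 2 positive; Clause 3: 1 positive.
Total positive literal occurrences = 5.

5


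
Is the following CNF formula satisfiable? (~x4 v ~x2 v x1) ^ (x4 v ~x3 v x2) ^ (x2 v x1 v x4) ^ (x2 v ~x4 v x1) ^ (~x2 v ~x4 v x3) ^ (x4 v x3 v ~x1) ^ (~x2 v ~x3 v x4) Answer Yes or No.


Check all 16 possible truth assignments.
Number of satisfying assignments found: 4.
The formula is satisfiable.

Yes


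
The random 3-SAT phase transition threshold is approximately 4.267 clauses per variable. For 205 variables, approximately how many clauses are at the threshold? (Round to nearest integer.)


The 3-SAT phase transition occurs at approximately 4.267 clauses per variable.
m = 4.267 * 205 = 874.735.
Rounded to nearest integer: 875.

875


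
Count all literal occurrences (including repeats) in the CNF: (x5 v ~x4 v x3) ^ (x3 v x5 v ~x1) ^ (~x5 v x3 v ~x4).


Clause lengths: 3, 3, 3.
Sum = 3 + 3 + 3 = 9.

9


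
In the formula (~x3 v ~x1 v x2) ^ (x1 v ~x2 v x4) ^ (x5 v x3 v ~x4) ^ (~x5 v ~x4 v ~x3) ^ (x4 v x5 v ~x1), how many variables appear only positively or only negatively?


A pure literal appears in only one polarity across all clauses.
No pure literals found.
Count = 0.

0


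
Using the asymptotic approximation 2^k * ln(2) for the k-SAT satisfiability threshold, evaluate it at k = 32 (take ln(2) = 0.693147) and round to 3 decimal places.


Using the asymptotic formula: threshold ~ 2^k * ln(2).
2^32 = 4294967296.
4294967296 * 0.693147 = 2977043696.321.

2977043696.321


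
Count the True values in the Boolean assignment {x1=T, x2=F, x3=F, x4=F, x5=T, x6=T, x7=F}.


The weight is the number of variables assigned True.
True variables: x1, x5, x6.
Weight = 3.

3


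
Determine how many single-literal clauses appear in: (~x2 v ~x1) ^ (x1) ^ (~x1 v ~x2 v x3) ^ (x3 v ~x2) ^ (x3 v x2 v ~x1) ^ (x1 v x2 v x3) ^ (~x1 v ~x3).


A unit clause contains exactly one literal.
Unit clauses found: (x1).
Count = 1.

1


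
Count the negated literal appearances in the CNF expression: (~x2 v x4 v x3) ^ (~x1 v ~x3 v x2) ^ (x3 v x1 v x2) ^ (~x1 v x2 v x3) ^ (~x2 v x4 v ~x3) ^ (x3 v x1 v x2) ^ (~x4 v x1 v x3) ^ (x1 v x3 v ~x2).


Scan each clause for negated literals.
Clause 1: 1 negative; Clause 2: 2 negative; Clause 3: 0 negative; Clause 4: 1 negative; Clause 5: 2 negative; Clause 6: 0 negative; Clause 7: 1 negative; Clause 8: 1 negative.
Total negative literal occurrences = 8.

8


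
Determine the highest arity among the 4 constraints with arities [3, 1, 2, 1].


The arities are: 3, 1, 2, 1.
Scan for the maximum value.
Maximum arity = 3.

3


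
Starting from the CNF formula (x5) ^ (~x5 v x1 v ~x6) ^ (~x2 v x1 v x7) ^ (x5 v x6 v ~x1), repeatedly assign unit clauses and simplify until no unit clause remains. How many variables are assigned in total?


Unit propagation repeatedly assigns the literal in any unit clause, then simplifies.
Assignments in order: x5 = T.
No further unit clauses remain.
Total variables assigned = 1.

1


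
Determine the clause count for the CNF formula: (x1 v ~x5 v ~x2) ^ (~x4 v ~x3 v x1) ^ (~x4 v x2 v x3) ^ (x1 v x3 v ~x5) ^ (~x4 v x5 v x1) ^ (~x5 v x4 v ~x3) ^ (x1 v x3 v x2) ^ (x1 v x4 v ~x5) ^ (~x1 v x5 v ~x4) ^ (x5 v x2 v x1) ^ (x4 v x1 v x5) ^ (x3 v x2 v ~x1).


Each group enclosed in parentheses joined by ^ is one clause.
Counting the conjuncts: 12 clauses.

12


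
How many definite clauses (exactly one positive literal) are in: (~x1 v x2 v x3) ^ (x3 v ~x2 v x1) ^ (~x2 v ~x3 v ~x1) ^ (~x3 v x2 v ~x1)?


A definite clause has exactly one positive literal.
Clause 1: 2 positive -> not definite
Clause 2: 2 positive -> not definite
Clause 3: 0 positive -> not definite
Clause 4: 1 positive -> definite
Definite clause count = 1.

1


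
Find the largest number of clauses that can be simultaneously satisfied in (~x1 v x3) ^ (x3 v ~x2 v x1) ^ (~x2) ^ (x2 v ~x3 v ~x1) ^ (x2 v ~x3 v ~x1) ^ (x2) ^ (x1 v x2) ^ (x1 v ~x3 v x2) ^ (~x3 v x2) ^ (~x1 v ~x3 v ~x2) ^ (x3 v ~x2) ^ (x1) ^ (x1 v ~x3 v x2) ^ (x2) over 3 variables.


Enumerate all 8 truth assignments.
For each, count how many of the 14 clauses are satisfied.
The formula is not fully satisfiable, so the maximum is below 14.
Maximum simultaneously satisfiable clauses = 12.

12
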